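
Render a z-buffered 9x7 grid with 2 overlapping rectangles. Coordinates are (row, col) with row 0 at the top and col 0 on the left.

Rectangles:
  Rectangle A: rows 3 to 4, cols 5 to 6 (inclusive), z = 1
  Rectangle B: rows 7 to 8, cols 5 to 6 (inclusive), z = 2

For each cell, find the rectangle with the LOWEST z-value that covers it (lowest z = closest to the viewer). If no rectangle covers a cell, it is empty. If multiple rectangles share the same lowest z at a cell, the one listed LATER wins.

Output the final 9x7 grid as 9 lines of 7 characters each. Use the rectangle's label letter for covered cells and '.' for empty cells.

.......
.......
.......
.....AA
.....AA
.......
.......
.....BB
.....BB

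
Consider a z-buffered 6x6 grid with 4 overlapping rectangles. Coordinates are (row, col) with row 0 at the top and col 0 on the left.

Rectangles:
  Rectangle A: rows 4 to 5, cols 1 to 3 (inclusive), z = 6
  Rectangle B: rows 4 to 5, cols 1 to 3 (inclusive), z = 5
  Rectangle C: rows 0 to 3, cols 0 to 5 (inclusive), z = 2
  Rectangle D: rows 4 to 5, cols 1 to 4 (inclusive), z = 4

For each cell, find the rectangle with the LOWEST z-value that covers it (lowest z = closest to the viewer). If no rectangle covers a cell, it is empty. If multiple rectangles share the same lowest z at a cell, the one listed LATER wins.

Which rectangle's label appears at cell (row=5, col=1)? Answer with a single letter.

Answer: D

Derivation:
Check cell (5,1):
  A: rows 4-5 cols 1-3 z=6 -> covers; best now A (z=6)
  B: rows 4-5 cols 1-3 z=5 -> covers; best now B (z=5)
  C: rows 0-3 cols 0-5 -> outside (row miss)
  D: rows 4-5 cols 1-4 z=4 -> covers; best now D (z=4)
Winner: D at z=4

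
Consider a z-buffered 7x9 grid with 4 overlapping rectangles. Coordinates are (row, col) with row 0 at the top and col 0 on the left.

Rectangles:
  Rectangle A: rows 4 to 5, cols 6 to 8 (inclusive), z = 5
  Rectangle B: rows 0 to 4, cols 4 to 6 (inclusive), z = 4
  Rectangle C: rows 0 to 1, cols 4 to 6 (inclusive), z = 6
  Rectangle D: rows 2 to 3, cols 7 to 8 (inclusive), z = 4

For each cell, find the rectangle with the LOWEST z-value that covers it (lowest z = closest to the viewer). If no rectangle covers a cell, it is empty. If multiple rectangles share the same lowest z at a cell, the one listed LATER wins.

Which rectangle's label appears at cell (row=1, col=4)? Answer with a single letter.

Answer: B

Derivation:
Check cell (1,4):
  A: rows 4-5 cols 6-8 -> outside (row miss)
  B: rows 0-4 cols 4-6 z=4 -> covers; best now B (z=4)
  C: rows 0-1 cols 4-6 z=6 -> covers; best now B (z=4)
  D: rows 2-3 cols 7-8 -> outside (row miss)
Winner: B at z=4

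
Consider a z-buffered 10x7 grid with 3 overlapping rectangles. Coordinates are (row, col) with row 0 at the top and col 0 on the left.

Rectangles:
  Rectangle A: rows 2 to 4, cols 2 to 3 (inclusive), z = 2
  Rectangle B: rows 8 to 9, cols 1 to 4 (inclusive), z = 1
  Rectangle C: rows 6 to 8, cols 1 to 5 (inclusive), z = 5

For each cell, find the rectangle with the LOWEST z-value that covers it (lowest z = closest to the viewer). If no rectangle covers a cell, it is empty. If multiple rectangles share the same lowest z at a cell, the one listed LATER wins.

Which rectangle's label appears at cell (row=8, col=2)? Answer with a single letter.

Answer: B

Derivation:
Check cell (8,2):
  A: rows 2-4 cols 2-3 -> outside (row miss)
  B: rows 8-9 cols 1-4 z=1 -> covers; best now B (z=1)
  C: rows 6-8 cols 1-5 z=5 -> covers; best now B (z=1)
Winner: B at z=1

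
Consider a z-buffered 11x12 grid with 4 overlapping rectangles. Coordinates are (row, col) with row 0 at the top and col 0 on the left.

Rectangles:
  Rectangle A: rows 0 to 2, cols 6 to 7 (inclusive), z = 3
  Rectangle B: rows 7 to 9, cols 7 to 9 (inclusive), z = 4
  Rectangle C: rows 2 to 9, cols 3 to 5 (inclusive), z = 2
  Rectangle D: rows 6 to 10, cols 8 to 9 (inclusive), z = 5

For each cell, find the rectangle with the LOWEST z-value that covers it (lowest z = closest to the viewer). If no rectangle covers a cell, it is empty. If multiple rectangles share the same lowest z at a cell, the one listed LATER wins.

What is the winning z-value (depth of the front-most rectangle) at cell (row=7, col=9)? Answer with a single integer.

Answer: 4

Derivation:
Check cell (7,9):
  A: rows 0-2 cols 6-7 -> outside (row miss)
  B: rows 7-9 cols 7-9 z=4 -> covers; best now B (z=4)
  C: rows 2-9 cols 3-5 -> outside (col miss)
  D: rows 6-10 cols 8-9 z=5 -> covers; best now B (z=4)
Winner: B at z=4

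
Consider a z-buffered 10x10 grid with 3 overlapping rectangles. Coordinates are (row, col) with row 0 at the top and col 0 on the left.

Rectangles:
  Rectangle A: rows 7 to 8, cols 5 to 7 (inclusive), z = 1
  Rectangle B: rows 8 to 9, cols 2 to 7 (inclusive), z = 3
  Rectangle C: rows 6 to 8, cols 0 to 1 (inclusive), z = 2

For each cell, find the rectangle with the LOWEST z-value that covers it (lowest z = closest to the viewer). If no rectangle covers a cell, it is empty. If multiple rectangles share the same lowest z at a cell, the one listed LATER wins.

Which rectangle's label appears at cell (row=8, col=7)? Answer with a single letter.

Answer: A

Derivation:
Check cell (8,7):
  A: rows 7-8 cols 5-7 z=1 -> covers; best now A (z=1)
  B: rows 8-9 cols 2-7 z=3 -> covers; best now A (z=1)
  C: rows 6-8 cols 0-1 -> outside (col miss)
Winner: A at z=1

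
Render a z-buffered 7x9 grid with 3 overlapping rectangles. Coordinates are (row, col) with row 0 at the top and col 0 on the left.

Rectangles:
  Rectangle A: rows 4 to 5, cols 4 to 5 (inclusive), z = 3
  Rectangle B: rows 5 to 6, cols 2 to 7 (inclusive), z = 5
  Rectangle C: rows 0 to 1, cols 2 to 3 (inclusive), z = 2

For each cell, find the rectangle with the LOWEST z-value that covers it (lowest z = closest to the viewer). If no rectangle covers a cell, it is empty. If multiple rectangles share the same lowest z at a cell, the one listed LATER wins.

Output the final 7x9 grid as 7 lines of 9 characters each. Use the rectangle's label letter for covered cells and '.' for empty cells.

..CC.....
..CC.....
.........
.........
....AA...
..BBAABB.
..BBBBBB.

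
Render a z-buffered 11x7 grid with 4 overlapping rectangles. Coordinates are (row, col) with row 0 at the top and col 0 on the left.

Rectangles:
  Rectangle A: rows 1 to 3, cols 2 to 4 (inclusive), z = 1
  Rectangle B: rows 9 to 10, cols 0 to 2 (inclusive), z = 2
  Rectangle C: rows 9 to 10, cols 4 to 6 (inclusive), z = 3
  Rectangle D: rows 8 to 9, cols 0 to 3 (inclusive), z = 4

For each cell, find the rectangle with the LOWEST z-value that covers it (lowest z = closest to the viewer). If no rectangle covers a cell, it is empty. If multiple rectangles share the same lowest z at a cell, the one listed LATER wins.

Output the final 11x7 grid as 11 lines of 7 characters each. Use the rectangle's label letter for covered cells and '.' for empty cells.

.......
..AAA..
..AAA..
..AAA..
.......
.......
.......
.......
DDDD...
BBBDCCC
BBB.CCC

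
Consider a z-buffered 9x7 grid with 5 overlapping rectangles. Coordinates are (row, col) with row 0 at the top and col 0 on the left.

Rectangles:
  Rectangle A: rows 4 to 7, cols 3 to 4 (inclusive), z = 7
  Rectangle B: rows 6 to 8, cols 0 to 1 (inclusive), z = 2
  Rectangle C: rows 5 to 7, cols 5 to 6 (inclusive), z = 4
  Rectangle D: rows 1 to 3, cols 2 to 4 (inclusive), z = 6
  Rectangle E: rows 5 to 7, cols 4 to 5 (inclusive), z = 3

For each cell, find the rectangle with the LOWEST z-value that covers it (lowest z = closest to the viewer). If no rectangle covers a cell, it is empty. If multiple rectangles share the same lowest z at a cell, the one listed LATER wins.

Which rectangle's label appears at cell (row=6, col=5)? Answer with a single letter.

Answer: E

Derivation:
Check cell (6,5):
  A: rows 4-7 cols 3-4 -> outside (col miss)
  B: rows 6-8 cols 0-1 -> outside (col miss)
  C: rows 5-7 cols 5-6 z=4 -> covers; best now C (z=4)
  D: rows 1-3 cols 2-4 -> outside (row miss)
  E: rows 5-7 cols 4-5 z=3 -> covers; best now E (z=3)
Winner: E at z=3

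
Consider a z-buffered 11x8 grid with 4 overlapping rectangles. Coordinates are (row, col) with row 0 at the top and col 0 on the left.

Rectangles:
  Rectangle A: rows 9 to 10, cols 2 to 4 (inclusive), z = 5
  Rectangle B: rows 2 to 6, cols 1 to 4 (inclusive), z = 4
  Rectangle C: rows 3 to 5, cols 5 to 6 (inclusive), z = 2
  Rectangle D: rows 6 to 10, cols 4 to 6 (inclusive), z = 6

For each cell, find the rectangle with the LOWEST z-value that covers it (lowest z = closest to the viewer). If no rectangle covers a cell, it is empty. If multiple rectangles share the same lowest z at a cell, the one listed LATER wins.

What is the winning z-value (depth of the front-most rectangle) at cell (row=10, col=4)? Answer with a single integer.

Check cell (10,4):
  A: rows 9-10 cols 2-4 z=5 -> covers; best now A (z=5)
  B: rows 2-6 cols 1-4 -> outside (row miss)
  C: rows 3-5 cols 5-6 -> outside (row miss)
  D: rows 6-10 cols 4-6 z=6 -> covers; best now A (z=5)
Winner: A at z=5

Answer: 5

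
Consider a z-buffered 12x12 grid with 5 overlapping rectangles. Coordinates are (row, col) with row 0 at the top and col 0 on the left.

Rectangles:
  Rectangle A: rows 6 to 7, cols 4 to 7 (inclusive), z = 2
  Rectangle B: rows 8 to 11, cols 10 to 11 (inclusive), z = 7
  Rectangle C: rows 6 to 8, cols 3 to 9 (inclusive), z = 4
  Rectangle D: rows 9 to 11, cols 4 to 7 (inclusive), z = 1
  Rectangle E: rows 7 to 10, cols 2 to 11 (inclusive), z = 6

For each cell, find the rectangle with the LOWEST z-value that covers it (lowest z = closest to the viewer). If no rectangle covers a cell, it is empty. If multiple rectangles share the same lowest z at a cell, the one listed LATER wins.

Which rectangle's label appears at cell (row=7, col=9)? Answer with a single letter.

Check cell (7,9):
  A: rows 6-7 cols 4-7 -> outside (col miss)
  B: rows 8-11 cols 10-11 -> outside (row miss)
  C: rows 6-8 cols 3-9 z=4 -> covers; best now C (z=4)
  D: rows 9-11 cols 4-7 -> outside (row miss)
  E: rows 7-10 cols 2-11 z=6 -> covers; best now C (z=4)
Winner: C at z=4

Answer: C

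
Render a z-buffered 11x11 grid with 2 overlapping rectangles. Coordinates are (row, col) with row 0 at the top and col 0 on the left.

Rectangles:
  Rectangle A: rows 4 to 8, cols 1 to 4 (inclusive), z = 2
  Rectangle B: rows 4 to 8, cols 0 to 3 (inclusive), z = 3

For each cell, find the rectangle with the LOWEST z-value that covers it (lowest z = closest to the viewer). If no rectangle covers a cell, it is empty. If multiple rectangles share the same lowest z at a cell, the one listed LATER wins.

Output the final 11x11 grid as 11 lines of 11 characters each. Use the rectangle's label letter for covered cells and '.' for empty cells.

...........
...........
...........
...........
BAAAA......
BAAAA......
BAAAA......
BAAAA......
BAAAA......
...........
...........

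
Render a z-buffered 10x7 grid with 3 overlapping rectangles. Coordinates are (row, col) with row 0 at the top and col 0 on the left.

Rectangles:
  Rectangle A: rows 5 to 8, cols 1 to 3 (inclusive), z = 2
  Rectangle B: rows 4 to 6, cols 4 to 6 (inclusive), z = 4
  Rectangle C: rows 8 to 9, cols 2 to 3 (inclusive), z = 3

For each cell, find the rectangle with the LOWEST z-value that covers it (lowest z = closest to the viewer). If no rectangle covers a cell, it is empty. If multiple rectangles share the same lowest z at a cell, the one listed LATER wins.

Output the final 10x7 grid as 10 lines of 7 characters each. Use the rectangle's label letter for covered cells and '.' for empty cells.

.......
.......
.......
.......
....BBB
.AAABBB
.AAABBB
.AAA...
.AAA...
..CC...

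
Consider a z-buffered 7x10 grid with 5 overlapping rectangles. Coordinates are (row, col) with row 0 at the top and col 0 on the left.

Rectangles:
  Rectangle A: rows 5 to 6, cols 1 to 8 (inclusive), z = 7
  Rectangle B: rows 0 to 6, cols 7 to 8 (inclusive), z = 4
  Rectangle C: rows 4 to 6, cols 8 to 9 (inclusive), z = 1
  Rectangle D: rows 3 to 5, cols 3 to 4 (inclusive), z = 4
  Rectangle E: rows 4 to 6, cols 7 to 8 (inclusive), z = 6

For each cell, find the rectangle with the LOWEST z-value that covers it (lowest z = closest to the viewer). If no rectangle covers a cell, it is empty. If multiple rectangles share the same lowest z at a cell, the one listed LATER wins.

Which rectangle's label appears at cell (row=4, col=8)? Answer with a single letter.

Check cell (4,8):
  A: rows 5-6 cols 1-8 -> outside (row miss)
  B: rows 0-6 cols 7-8 z=4 -> covers; best now B (z=4)
  C: rows 4-6 cols 8-9 z=1 -> covers; best now C (z=1)
  D: rows 3-5 cols 3-4 -> outside (col miss)
  E: rows 4-6 cols 7-8 z=6 -> covers; best now C (z=1)
Winner: C at z=1

Answer: C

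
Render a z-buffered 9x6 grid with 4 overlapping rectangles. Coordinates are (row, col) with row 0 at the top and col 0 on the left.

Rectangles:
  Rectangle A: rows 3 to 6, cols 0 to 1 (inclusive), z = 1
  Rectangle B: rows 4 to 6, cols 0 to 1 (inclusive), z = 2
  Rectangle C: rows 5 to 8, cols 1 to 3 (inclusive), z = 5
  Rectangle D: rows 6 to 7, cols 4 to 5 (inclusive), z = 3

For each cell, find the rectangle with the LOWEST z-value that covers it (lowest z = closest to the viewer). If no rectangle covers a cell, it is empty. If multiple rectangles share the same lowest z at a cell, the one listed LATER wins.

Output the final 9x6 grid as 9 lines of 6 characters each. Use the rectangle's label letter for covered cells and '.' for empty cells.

......
......
......
AA....
AA....
AACC..
AACCDD
.CCCDD
.CCC..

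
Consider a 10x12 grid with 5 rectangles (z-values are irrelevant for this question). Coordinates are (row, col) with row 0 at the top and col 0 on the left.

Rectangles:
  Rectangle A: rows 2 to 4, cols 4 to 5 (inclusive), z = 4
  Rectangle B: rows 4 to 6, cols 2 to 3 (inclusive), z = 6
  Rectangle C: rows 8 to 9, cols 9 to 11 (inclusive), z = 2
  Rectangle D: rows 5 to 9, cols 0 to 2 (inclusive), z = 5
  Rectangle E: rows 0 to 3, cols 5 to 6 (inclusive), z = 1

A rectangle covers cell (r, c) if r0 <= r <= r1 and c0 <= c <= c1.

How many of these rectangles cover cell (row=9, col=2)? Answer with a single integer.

Check cell (9,2):
  A: rows 2-4 cols 4-5 -> outside (row miss)
  B: rows 4-6 cols 2-3 -> outside (row miss)
  C: rows 8-9 cols 9-11 -> outside (col miss)
  D: rows 5-9 cols 0-2 -> covers
  E: rows 0-3 cols 5-6 -> outside (row miss)
Count covering = 1

Answer: 1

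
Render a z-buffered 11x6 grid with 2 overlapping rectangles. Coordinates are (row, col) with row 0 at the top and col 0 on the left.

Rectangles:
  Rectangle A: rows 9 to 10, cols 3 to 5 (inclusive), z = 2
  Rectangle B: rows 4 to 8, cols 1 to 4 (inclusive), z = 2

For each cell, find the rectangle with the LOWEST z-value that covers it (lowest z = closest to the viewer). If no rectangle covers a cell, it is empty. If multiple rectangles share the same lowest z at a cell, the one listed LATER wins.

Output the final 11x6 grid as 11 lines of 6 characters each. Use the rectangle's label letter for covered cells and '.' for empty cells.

......
......
......
......
.BBBB.
.BBBB.
.BBBB.
.BBBB.
.BBBB.
...AAA
...AAA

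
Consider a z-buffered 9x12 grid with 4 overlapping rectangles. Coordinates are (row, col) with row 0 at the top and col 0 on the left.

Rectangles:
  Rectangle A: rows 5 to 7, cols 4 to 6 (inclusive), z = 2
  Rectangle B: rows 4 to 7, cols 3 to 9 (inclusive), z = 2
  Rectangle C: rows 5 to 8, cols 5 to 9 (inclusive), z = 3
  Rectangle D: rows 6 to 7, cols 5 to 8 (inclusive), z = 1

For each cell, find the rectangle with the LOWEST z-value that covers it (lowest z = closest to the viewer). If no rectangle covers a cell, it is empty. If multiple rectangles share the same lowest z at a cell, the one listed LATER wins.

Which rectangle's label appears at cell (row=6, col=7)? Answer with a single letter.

Check cell (6,7):
  A: rows 5-7 cols 4-6 -> outside (col miss)
  B: rows 4-7 cols 3-9 z=2 -> covers; best now B (z=2)
  C: rows 5-8 cols 5-9 z=3 -> covers; best now B (z=2)
  D: rows 6-7 cols 5-8 z=1 -> covers; best now D (z=1)
Winner: D at z=1

Answer: D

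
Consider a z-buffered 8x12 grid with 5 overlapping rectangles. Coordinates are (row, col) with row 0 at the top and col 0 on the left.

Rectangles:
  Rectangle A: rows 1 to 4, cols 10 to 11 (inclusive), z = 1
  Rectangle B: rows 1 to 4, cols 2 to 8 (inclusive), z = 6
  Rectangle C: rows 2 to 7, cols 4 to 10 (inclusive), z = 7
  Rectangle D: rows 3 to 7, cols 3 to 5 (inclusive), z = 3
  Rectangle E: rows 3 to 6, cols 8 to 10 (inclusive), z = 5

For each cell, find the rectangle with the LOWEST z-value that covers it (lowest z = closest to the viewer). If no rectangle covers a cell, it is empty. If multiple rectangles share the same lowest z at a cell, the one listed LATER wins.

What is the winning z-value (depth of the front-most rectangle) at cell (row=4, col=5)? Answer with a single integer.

Check cell (4,5):
  A: rows 1-4 cols 10-11 -> outside (col miss)
  B: rows 1-4 cols 2-8 z=6 -> covers; best now B (z=6)
  C: rows 2-7 cols 4-10 z=7 -> covers; best now B (z=6)
  D: rows 3-7 cols 3-5 z=3 -> covers; best now D (z=3)
  E: rows 3-6 cols 8-10 -> outside (col miss)
Winner: D at z=3

Answer: 3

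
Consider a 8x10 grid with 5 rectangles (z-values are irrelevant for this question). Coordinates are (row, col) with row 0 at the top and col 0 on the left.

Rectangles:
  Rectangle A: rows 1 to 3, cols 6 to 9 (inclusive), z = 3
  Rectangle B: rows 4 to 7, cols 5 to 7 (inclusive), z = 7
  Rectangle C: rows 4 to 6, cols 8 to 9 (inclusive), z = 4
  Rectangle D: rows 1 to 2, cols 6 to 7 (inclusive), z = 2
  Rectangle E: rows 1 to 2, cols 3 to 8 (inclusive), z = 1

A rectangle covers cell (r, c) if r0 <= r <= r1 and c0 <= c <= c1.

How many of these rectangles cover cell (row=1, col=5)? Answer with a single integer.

Check cell (1,5):
  A: rows 1-3 cols 6-9 -> outside (col miss)
  B: rows 4-7 cols 5-7 -> outside (row miss)
  C: rows 4-6 cols 8-9 -> outside (row miss)
  D: rows 1-2 cols 6-7 -> outside (col miss)
  E: rows 1-2 cols 3-8 -> covers
Count covering = 1

Answer: 1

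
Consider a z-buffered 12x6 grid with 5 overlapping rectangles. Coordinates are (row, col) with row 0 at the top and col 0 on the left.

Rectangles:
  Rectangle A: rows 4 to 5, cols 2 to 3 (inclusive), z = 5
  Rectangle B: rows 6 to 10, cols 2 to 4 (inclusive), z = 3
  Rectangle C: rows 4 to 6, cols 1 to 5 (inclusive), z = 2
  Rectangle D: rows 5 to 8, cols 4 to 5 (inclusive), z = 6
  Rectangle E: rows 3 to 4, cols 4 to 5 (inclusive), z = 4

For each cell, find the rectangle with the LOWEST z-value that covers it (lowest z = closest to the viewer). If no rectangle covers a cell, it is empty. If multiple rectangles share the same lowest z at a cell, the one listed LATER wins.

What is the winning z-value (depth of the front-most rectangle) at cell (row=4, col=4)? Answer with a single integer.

Check cell (4,4):
  A: rows 4-5 cols 2-3 -> outside (col miss)
  B: rows 6-10 cols 2-4 -> outside (row miss)
  C: rows 4-6 cols 1-5 z=2 -> covers; best now C (z=2)
  D: rows 5-8 cols 4-5 -> outside (row miss)
  E: rows 3-4 cols 4-5 z=4 -> covers; best now C (z=2)
Winner: C at z=2

Answer: 2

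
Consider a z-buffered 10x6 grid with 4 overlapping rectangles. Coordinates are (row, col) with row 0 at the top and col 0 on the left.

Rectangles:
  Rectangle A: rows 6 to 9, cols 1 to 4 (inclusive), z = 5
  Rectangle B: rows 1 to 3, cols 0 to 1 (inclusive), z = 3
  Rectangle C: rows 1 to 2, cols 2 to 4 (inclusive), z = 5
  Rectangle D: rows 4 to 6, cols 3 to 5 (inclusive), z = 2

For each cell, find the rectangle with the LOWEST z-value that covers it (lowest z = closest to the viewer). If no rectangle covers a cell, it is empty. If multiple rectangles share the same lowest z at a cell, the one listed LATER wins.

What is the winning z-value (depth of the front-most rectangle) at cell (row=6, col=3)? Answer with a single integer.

Answer: 2

Derivation:
Check cell (6,3):
  A: rows 6-9 cols 1-4 z=5 -> covers; best now A (z=5)
  B: rows 1-3 cols 0-1 -> outside (row miss)
  C: rows 1-2 cols 2-4 -> outside (row miss)
  D: rows 4-6 cols 3-5 z=2 -> covers; best now D (z=2)
Winner: D at z=2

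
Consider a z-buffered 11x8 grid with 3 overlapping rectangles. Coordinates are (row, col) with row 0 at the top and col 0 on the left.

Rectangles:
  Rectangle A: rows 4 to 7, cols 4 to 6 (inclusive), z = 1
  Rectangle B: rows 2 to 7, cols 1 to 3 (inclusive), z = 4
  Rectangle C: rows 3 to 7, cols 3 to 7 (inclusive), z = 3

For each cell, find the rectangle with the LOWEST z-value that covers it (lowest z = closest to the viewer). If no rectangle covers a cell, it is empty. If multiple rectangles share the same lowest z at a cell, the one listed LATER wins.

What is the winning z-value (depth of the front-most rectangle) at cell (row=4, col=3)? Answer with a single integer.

Answer: 3

Derivation:
Check cell (4,3):
  A: rows 4-7 cols 4-6 -> outside (col miss)
  B: rows 2-7 cols 1-3 z=4 -> covers; best now B (z=4)
  C: rows 3-7 cols 3-7 z=3 -> covers; best now C (z=3)
Winner: C at z=3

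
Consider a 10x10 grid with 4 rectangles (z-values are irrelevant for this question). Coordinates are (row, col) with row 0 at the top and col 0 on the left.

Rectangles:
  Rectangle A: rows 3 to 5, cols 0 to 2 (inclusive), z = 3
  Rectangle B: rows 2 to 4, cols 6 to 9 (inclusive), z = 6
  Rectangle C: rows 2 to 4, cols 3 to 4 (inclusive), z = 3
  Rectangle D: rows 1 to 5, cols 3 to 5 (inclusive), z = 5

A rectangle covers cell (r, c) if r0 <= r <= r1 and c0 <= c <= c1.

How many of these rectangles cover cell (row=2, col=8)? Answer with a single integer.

Check cell (2,8):
  A: rows 3-5 cols 0-2 -> outside (row miss)
  B: rows 2-4 cols 6-9 -> covers
  C: rows 2-4 cols 3-4 -> outside (col miss)
  D: rows 1-5 cols 3-5 -> outside (col miss)
Count covering = 1

Answer: 1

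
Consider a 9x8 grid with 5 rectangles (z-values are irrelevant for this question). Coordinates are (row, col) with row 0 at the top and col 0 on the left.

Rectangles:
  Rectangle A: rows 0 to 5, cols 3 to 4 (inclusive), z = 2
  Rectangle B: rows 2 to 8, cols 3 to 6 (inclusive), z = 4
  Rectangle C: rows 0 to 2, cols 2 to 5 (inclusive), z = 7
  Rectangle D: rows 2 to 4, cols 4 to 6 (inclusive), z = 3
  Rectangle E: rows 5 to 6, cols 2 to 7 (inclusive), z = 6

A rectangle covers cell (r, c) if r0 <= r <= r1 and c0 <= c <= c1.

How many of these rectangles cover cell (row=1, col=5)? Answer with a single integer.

Check cell (1,5):
  A: rows 0-5 cols 3-4 -> outside (col miss)
  B: rows 2-8 cols 3-6 -> outside (row miss)
  C: rows 0-2 cols 2-5 -> covers
  D: rows 2-4 cols 4-6 -> outside (row miss)
  E: rows 5-6 cols 2-7 -> outside (row miss)
Count covering = 1

Answer: 1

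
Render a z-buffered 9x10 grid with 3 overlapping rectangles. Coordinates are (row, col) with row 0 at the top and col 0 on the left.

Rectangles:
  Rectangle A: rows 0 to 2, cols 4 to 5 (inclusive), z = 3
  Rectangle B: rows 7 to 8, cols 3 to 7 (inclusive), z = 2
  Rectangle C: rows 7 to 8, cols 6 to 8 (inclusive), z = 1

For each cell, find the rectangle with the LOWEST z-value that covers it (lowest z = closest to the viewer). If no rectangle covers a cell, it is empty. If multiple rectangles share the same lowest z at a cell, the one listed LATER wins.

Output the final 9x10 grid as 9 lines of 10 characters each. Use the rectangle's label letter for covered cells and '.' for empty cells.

....AA....
....AA....
....AA....
..........
..........
..........
..........
...BBBCCC.
...BBBCCC.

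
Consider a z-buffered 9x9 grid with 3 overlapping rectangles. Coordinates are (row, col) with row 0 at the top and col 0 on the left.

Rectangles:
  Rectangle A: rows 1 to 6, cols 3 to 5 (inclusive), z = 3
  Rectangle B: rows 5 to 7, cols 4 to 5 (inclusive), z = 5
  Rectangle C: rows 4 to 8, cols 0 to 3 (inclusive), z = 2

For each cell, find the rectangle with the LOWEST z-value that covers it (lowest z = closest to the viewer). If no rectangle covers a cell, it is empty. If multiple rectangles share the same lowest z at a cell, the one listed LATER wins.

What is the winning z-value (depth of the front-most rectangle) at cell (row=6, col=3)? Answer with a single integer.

Answer: 2

Derivation:
Check cell (6,3):
  A: rows 1-6 cols 3-5 z=3 -> covers; best now A (z=3)
  B: rows 5-7 cols 4-5 -> outside (col miss)
  C: rows 4-8 cols 0-3 z=2 -> covers; best now C (z=2)
Winner: C at z=2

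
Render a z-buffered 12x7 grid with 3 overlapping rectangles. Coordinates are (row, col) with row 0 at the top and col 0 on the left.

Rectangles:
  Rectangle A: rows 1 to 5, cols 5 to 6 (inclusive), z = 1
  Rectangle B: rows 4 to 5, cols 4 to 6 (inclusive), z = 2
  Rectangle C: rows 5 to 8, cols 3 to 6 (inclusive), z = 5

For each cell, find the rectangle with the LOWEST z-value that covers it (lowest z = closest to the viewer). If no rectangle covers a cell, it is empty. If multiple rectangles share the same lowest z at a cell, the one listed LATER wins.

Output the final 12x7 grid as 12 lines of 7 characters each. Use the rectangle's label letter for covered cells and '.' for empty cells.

.......
.....AA
.....AA
.....AA
....BAA
...CBAA
...CCCC
...CCCC
...CCCC
.......
.......
.......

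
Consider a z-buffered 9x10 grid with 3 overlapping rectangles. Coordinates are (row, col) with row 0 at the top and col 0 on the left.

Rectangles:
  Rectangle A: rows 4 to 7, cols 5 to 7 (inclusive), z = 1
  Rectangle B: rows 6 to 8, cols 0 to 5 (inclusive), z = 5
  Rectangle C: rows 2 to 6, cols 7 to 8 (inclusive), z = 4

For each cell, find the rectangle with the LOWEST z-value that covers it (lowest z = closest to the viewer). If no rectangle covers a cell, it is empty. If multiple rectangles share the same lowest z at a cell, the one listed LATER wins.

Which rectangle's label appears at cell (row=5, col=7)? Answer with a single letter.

Answer: A

Derivation:
Check cell (5,7):
  A: rows 4-7 cols 5-7 z=1 -> covers; best now A (z=1)
  B: rows 6-8 cols 0-5 -> outside (row miss)
  C: rows 2-6 cols 7-8 z=4 -> covers; best now A (z=1)
Winner: A at z=1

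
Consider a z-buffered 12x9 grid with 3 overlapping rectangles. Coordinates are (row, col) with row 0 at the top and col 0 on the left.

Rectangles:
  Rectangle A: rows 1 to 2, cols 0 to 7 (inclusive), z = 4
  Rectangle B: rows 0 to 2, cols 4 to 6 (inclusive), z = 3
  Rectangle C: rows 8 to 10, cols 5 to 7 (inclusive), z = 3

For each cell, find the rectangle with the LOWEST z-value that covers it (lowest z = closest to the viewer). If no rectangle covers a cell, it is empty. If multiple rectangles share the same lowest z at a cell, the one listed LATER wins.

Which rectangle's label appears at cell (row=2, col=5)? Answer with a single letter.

Check cell (2,5):
  A: rows 1-2 cols 0-7 z=4 -> covers; best now A (z=4)
  B: rows 0-2 cols 4-6 z=3 -> covers; best now B (z=3)
  C: rows 8-10 cols 5-7 -> outside (row miss)
Winner: B at z=3

Answer: B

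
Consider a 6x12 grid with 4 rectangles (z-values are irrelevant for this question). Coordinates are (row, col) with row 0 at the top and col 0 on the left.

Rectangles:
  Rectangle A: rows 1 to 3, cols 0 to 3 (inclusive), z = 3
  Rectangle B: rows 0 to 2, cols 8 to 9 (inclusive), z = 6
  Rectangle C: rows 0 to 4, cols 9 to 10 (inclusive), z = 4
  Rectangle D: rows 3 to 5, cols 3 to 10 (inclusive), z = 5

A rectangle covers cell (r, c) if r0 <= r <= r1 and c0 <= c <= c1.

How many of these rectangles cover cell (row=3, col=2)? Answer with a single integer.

Answer: 1

Derivation:
Check cell (3,2):
  A: rows 1-3 cols 0-3 -> covers
  B: rows 0-2 cols 8-9 -> outside (row miss)
  C: rows 0-4 cols 9-10 -> outside (col miss)
  D: rows 3-5 cols 3-10 -> outside (col miss)
Count covering = 1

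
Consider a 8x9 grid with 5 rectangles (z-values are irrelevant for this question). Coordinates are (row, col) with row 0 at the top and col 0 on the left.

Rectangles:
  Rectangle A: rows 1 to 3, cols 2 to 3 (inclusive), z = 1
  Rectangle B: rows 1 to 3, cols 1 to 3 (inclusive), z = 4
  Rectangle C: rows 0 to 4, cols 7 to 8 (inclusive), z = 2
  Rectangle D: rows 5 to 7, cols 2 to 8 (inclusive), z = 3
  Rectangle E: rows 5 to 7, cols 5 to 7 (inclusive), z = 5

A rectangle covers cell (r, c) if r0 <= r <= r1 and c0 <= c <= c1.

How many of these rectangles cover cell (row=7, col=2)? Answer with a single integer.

Check cell (7,2):
  A: rows 1-3 cols 2-3 -> outside (row miss)
  B: rows 1-3 cols 1-3 -> outside (row miss)
  C: rows 0-4 cols 7-8 -> outside (row miss)
  D: rows 5-7 cols 2-8 -> covers
  E: rows 5-7 cols 5-7 -> outside (col miss)
Count covering = 1

Answer: 1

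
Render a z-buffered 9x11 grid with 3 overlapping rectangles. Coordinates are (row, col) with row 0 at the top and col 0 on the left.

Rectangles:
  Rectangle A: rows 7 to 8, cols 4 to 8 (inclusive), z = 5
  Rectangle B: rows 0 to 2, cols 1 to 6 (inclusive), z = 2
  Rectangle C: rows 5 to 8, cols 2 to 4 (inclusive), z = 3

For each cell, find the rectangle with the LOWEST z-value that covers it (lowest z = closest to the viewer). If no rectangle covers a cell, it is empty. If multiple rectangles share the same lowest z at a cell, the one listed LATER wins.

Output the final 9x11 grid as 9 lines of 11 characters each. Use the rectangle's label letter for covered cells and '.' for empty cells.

.BBBBBB....
.BBBBBB....
.BBBBBB....
...........
...........
..CCC......
..CCC......
..CCCAAAA..
..CCCAAAA..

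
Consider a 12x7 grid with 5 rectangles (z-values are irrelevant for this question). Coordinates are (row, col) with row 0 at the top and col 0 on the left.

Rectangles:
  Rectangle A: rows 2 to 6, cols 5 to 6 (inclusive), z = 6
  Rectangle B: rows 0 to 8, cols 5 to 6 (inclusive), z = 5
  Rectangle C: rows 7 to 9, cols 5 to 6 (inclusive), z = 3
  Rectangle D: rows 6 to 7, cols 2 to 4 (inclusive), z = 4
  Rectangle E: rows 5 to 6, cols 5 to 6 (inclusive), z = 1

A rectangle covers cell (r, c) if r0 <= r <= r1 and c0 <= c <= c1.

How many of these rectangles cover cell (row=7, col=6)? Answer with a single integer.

Answer: 2

Derivation:
Check cell (7,6):
  A: rows 2-6 cols 5-6 -> outside (row miss)
  B: rows 0-8 cols 5-6 -> covers
  C: rows 7-9 cols 5-6 -> covers
  D: rows 6-7 cols 2-4 -> outside (col miss)
  E: rows 5-6 cols 5-6 -> outside (row miss)
Count covering = 2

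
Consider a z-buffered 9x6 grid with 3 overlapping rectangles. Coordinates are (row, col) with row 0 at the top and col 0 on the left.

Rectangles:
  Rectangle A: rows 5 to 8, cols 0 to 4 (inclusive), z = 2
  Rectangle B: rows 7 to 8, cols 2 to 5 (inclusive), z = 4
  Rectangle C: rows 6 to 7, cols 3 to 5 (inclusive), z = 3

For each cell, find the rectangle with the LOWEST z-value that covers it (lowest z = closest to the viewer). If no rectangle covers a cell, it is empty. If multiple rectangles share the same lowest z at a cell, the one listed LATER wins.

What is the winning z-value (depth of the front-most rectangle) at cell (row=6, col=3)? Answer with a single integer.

Check cell (6,3):
  A: rows 5-8 cols 0-4 z=2 -> covers; best now A (z=2)
  B: rows 7-8 cols 2-5 -> outside (row miss)
  C: rows 6-7 cols 3-5 z=3 -> covers; best now A (z=2)
Winner: A at z=2

Answer: 2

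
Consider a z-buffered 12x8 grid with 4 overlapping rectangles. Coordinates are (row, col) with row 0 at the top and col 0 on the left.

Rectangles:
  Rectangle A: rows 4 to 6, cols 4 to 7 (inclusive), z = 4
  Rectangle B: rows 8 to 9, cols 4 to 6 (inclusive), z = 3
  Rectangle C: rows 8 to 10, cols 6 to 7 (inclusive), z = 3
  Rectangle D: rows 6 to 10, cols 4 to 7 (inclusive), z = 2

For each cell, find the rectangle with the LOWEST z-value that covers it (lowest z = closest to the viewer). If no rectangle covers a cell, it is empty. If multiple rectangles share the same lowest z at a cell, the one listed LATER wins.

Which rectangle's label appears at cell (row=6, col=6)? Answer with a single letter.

Answer: D

Derivation:
Check cell (6,6):
  A: rows 4-6 cols 4-7 z=4 -> covers; best now A (z=4)
  B: rows 8-9 cols 4-6 -> outside (row miss)
  C: rows 8-10 cols 6-7 -> outside (row miss)
  D: rows 6-10 cols 4-7 z=2 -> covers; best now D (z=2)
Winner: D at z=2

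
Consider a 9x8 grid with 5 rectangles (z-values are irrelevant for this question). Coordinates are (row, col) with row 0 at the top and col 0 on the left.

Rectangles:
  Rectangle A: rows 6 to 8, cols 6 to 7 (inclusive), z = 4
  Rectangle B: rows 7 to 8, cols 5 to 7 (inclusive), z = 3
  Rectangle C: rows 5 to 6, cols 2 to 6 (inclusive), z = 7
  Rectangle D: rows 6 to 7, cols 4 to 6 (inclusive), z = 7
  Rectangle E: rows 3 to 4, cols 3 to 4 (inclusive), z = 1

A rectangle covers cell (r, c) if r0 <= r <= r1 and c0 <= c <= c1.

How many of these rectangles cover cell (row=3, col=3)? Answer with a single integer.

Check cell (3,3):
  A: rows 6-8 cols 6-7 -> outside (row miss)
  B: rows 7-8 cols 5-7 -> outside (row miss)
  C: rows 5-6 cols 2-6 -> outside (row miss)
  D: rows 6-7 cols 4-6 -> outside (row miss)
  E: rows 3-4 cols 3-4 -> covers
Count covering = 1

Answer: 1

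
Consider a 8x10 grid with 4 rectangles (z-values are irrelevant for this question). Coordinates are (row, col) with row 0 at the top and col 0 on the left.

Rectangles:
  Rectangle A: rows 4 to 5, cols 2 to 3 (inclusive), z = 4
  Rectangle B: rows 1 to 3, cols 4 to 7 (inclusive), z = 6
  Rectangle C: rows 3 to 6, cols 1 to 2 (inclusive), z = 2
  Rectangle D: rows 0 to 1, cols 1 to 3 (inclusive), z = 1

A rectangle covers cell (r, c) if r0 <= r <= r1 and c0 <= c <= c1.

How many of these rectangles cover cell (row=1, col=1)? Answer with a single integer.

Answer: 1

Derivation:
Check cell (1,1):
  A: rows 4-5 cols 2-3 -> outside (row miss)
  B: rows 1-3 cols 4-7 -> outside (col miss)
  C: rows 3-6 cols 1-2 -> outside (row miss)
  D: rows 0-1 cols 1-3 -> covers
Count covering = 1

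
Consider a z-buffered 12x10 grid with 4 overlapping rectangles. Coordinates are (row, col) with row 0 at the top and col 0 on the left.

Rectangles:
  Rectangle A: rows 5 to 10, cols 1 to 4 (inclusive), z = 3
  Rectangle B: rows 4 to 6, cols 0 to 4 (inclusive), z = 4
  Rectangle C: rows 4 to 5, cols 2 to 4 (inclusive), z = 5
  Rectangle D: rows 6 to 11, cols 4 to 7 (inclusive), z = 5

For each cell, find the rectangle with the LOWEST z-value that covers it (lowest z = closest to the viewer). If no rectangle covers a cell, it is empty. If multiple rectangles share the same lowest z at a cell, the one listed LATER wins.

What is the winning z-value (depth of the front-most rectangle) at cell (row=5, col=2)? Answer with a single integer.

Answer: 3

Derivation:
Check cell (5,2):
  A: rows 5-10 cols 1-4 z=3 -> covers; best now A (z=3)
  B: rows 4-6 cols 0-4 z=4 -> covers; best now A (z=3)
  C: rows 4-5 cols 2-4 z=5 -> covers; best now A (z=3)
  D: rows 6-11 cols 4-7 -> outside (row miss)
Winner: A at z=3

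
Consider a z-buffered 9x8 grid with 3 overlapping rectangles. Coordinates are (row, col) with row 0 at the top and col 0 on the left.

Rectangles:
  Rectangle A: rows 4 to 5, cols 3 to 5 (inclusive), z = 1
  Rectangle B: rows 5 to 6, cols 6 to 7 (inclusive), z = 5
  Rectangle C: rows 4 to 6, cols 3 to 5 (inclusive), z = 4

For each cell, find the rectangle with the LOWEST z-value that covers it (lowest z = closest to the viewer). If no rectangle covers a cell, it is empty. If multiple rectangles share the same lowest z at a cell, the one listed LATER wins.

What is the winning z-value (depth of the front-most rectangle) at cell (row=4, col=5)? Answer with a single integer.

Check cell (4,5):
  A: rows 4-5 cols 3-5 z=1 -> covers; best now A (z=1)
  B: rows 5-6 cols 6-7 -> outside (row miss)
  C: rows 4-6 cols 3-5 z=4 -> covers; best now A (z=1)
Winner: A at z=1

Answer: 1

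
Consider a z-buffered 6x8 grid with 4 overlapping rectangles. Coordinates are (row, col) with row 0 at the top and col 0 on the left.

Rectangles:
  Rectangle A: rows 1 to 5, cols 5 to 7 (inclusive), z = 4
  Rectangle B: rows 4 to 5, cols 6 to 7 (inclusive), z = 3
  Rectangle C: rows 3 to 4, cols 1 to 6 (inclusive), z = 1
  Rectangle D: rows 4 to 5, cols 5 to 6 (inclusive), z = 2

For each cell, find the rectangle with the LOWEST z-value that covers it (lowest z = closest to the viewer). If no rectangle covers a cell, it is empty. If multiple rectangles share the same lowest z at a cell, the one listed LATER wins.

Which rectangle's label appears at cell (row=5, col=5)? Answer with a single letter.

Answer: D

Derivation:
Check cell (5,5):
  A: rows 1-5 cols 5-7 z=4 -> covers; best now A (z=4)
  B: rows 4-5 cols 6-7 -> outside (col miss)
  C: rows 3-4 cols 1-6 -> outside (row miss)
  D: rows 4-5 cols 5-6 z=2 -> covers; best now D (z=2)
Winner: D at z=2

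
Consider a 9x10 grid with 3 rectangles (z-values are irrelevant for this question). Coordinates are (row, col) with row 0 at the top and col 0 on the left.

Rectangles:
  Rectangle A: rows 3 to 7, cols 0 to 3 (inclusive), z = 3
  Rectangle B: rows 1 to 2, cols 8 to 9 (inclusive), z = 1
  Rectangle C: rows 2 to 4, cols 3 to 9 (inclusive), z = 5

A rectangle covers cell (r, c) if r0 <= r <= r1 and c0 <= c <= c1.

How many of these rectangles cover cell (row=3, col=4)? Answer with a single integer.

Answer: 1

Derivation:
Check cell (3,4):
  A: rows 3-7 cols 0-3 -> outside (col miss)
  B: rows 1-2 cols 8-9 -> outside (row miss)
  C: rows 2-4 cols 3-9 -> covers
Count covering = 1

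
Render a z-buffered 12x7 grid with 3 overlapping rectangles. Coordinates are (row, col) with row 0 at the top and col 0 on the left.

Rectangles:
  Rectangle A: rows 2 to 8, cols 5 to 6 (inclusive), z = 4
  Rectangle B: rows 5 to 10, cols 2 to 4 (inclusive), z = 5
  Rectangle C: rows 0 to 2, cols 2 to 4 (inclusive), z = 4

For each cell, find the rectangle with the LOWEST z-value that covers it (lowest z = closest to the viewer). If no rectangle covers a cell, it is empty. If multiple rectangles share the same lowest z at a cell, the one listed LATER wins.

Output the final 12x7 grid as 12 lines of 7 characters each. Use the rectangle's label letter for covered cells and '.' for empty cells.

..CCC..
..CCC..
..CCCAA
.....AA
.....AA
..BBBAA
..BBBAA
..BBBAA
..BBBAA
..BBB..
..BBB..
.......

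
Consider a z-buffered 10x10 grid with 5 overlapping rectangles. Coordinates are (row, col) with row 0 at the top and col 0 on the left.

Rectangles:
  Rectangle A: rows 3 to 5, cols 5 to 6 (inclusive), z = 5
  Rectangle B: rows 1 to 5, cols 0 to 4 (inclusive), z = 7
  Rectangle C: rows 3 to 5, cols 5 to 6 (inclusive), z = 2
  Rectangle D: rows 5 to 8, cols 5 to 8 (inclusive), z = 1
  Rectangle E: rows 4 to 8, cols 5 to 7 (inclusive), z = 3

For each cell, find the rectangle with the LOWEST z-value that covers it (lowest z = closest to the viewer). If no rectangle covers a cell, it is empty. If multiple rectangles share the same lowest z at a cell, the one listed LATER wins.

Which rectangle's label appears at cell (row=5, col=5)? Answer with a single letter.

Check cell (5,5):
  A: rows 3-5 cols 5-6 z=5 -> covers; best now A (z=5)
  B: rows 1-5 cols 0-4 -> outside (col miss)
  C: rows 3-5 cols 5-6 z=2 -> covers; best now C (z=2)
  D: rows 5-8 cols 5-8 z=1 -> covers; best now D (z=1)
  E: rows 4-8 cols 5-7 z=3 -> covers; best now D (z=1)
Winner: D at z=1

Answer: D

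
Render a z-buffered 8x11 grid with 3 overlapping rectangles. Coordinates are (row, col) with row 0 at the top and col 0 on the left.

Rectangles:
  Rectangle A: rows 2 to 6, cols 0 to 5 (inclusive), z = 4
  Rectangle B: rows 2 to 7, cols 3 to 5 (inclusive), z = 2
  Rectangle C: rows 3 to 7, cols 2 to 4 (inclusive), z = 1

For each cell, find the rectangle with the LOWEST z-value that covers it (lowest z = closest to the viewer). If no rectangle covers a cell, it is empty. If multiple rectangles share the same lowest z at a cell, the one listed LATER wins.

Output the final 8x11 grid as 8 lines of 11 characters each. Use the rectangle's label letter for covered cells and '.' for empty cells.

...........
...........
AAABBB.....
AACCCB.....
AACCCB.....
AACCCB.....
AACCCB.....
..CCCB.....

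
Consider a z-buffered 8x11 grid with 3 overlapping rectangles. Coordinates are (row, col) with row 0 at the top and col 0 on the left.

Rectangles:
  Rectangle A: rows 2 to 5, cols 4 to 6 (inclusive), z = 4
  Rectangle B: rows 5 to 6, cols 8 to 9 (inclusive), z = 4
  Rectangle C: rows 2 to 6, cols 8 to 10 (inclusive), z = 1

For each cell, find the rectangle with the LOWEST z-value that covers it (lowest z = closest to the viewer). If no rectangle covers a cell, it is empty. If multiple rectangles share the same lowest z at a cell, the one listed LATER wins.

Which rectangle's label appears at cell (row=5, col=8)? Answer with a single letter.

Check cell (5,8):
  A: rows 2-5 cols 4-6 -> outside (col miss)
  B: rows 5-6 cols 8-9 z=4 -> covers; best now B (z=4)
  C: rows 2-6 cols 8-10 z=1 -> covers; best now C (z=1)
Winner: C at z=1

Answer: C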